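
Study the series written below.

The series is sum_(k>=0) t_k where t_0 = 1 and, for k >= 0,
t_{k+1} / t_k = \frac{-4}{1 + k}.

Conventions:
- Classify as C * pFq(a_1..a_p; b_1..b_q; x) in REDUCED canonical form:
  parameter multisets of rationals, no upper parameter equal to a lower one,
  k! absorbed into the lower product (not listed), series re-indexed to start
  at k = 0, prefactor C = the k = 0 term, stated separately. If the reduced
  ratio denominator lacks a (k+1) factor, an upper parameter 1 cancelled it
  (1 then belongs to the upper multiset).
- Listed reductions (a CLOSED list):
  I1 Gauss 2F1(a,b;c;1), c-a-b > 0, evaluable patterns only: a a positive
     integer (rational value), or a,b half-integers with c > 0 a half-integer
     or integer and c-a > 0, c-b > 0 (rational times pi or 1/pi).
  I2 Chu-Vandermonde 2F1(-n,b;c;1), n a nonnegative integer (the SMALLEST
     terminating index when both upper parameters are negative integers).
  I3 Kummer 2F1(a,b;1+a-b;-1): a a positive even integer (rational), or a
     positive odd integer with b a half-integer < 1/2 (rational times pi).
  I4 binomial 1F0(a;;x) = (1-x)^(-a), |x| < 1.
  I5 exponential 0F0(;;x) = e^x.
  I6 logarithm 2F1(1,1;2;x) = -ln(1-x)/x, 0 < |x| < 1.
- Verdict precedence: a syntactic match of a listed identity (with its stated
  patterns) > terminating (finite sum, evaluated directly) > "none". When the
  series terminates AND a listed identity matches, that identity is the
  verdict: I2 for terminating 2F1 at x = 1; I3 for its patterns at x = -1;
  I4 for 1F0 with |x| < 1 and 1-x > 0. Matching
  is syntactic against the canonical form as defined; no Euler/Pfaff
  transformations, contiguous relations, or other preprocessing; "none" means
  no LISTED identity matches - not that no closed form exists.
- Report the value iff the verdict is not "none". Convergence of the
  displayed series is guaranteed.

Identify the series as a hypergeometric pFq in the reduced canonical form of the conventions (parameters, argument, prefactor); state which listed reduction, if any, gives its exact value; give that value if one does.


With C = 1: the canonical form is 0F0(-; -; -4). Verdict at x = -4: the I5 exponential reduction matches (the 0F0 exponential series at x = -4). Exact value: e^{-4}.

Structural cue: with t_0 = 1, the expanded ratio factors over Q; prefactor 1, roots give parameters.
Step ratio: r(k) = -4 * 1 / [(k+1)] - rational in k. x = -4; t_0 = 1; negate the roots.


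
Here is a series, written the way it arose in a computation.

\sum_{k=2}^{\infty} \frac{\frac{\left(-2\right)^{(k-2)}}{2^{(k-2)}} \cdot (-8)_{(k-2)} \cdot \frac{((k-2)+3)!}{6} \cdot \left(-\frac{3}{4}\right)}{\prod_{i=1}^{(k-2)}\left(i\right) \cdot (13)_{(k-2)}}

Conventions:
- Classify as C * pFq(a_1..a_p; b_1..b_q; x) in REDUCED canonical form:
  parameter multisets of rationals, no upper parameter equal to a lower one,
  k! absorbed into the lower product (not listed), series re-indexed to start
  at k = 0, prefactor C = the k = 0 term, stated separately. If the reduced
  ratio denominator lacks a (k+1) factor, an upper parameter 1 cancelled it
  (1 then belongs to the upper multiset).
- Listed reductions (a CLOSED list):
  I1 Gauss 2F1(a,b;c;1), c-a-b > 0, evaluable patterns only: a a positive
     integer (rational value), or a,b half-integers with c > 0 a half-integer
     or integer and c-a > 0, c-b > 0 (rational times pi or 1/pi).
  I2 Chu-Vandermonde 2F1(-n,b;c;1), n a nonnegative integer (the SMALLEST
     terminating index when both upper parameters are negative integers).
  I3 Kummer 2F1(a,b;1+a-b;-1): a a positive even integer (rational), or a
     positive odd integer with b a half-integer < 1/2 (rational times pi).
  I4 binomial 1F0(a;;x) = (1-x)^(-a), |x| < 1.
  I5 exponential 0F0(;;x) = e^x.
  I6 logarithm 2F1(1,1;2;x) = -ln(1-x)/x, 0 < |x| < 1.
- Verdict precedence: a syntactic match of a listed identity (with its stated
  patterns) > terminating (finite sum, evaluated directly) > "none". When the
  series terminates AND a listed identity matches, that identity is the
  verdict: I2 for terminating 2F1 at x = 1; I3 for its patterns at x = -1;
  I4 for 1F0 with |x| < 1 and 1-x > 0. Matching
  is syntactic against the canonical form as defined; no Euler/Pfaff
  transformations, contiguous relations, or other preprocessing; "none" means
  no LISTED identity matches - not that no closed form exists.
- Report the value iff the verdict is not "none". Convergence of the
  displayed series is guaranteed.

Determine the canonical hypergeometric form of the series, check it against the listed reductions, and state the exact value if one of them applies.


Key observation: x = -1 and the product of the first k integers (prefactor -3/4) is k!.
Term ratio: r(k) = -1 * (k-8) (k+4) / [(k+13) (k+1)] - rational; roots negated = parameters, x = -1, C = -\frac{3}{4}.

Reduced: x = -1, 2F1, upper = {-8, 4}, lower = {13}, C = -\frac{3}{4}. Verdict (x = -1): Kummer's theorem (I3) applies (x = -1; c = 13 equals 1+a-b for upper {-8, 4}: listed pattern). Value: -\frac{33}{4}.


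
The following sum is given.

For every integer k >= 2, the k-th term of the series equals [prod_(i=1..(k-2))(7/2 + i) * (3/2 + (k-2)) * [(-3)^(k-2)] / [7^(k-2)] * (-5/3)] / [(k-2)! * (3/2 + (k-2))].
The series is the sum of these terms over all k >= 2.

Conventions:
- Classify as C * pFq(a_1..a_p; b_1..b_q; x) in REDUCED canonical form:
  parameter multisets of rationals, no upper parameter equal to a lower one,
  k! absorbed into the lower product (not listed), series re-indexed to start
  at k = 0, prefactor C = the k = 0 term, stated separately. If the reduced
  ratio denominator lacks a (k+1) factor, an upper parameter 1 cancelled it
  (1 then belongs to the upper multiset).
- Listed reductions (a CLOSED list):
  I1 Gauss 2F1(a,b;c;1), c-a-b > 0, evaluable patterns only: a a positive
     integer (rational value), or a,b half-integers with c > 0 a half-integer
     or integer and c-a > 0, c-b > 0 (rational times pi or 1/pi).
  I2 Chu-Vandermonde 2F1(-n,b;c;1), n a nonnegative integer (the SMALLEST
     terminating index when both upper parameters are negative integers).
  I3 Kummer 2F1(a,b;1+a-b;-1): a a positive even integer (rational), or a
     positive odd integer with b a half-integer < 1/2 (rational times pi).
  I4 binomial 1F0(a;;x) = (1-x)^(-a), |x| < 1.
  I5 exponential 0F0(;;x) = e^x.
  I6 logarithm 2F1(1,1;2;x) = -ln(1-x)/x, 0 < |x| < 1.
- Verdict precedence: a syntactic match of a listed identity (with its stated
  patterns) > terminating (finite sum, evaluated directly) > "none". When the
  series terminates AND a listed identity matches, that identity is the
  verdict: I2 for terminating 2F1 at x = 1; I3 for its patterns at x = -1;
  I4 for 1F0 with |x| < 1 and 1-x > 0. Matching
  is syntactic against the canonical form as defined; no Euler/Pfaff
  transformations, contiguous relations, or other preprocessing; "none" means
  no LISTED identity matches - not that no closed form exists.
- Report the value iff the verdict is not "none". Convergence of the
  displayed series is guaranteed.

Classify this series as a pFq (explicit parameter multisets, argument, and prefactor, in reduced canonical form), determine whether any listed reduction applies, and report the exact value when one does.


The series (x = -3/7) is 1F0: upper {9/2}, lower {-}, prefactor -5/3. Verdict (x = -3/7): the I4 binomial reduction applies (the 1F0 binomial series: exponent -9/2, x = -3/7). Value: (-5/3) * (10/7)^(-9/2).

Key observation: with t_0 = -5/3, striking the common factor k + 3/2 reduces the term (C = -5/3, x = -3/7).
Ratio: r(k) = (-3/7) * (k+9/2) / [(k+1)] - rational in k. x = (-3/7); t_0 = -5/3; negate the roots.


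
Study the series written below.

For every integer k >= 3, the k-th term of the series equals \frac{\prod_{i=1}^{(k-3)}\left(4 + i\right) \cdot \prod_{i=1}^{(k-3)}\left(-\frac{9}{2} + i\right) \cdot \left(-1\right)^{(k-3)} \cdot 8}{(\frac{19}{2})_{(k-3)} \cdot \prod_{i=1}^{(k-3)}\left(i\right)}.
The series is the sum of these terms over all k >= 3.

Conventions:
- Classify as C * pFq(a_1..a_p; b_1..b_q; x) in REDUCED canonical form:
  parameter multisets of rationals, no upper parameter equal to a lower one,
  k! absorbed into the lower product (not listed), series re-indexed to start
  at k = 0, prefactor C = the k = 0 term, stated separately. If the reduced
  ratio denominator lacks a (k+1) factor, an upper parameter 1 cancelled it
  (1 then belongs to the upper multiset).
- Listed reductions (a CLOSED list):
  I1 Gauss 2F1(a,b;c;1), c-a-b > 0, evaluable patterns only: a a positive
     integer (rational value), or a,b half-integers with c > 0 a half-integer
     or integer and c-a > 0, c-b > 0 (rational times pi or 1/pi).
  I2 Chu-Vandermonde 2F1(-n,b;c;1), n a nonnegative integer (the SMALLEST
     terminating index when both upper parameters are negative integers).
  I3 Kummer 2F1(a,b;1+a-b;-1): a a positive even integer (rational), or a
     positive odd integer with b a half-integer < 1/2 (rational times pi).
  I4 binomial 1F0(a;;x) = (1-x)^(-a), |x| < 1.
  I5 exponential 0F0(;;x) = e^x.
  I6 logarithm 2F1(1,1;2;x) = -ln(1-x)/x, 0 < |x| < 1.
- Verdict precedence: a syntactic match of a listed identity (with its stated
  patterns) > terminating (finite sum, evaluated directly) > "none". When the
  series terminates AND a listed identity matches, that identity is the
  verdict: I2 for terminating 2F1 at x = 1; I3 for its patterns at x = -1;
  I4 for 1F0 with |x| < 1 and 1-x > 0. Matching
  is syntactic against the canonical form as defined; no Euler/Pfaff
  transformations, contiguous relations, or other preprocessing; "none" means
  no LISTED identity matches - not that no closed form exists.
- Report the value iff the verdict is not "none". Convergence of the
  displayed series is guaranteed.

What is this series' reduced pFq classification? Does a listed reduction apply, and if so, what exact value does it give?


With C = 8: the canonical form is 2F1(-\frac{7}{2}, 5; \frac{19}{2}; -1). Verdict: this is Kummer's theorem (I3) (x = -1; c = \frac{19}{2} equals 1+a-b for upper {-\frac{7}{2}, 5}: listed pattern). Hence: \frac{765765}{65536} \cdot \pi.

Structural cue: t_0 being 8, the product of the first k integers (prefactor 8) is k!.
Adjacent-term ratio: r(k) = -1 * (k-\frac{7}{2}) (k+5) / [(k+\frac{19}{2}) (k+1)] - rational; roots negated = parameters, x = -1, C = 8.


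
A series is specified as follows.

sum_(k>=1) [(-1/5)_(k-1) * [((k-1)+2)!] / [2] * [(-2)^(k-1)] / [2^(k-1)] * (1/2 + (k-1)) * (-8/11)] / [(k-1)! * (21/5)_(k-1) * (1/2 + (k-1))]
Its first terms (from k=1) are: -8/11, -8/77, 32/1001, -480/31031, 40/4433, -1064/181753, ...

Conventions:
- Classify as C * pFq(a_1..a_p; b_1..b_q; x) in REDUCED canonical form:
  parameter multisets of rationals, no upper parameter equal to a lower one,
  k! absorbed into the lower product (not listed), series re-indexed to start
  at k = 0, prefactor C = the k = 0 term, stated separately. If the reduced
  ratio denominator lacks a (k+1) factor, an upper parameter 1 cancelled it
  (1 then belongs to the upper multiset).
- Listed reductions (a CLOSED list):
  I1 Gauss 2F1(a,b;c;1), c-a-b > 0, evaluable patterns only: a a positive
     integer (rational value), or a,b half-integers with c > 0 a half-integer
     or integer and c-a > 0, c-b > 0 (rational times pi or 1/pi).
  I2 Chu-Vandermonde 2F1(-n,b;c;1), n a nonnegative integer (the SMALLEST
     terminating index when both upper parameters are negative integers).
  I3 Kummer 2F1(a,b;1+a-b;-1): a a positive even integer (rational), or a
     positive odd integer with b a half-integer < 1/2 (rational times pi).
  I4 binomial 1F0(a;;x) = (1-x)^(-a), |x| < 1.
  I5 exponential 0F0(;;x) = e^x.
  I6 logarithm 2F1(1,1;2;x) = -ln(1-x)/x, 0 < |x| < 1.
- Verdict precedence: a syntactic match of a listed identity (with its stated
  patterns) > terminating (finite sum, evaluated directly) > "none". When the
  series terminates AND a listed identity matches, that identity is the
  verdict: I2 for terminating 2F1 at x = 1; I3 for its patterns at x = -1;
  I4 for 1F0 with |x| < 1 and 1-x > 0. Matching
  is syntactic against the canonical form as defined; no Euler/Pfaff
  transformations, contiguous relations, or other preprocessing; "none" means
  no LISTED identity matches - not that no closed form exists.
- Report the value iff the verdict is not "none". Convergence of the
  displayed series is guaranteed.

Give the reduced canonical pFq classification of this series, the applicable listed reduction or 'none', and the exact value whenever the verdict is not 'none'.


The series (x = -1) is 2F1: upper {-1/5, 3}, lower {21/5}, prefactor -8/11. Verdict: none - at argument -1 the multisets {-1/5, 3} ; {21/5} match no listed identity.

Key observation: from the first term -8/11: the two k-th powers (prefactor -8/11) combine into one argument.
Consecutive-term ratio: r(k) = (-1) * (k-1/5) (k+3) / [(k+21/5) (k+1)] - rational; roots negated = parameters, x = (-1), C = -8/11.


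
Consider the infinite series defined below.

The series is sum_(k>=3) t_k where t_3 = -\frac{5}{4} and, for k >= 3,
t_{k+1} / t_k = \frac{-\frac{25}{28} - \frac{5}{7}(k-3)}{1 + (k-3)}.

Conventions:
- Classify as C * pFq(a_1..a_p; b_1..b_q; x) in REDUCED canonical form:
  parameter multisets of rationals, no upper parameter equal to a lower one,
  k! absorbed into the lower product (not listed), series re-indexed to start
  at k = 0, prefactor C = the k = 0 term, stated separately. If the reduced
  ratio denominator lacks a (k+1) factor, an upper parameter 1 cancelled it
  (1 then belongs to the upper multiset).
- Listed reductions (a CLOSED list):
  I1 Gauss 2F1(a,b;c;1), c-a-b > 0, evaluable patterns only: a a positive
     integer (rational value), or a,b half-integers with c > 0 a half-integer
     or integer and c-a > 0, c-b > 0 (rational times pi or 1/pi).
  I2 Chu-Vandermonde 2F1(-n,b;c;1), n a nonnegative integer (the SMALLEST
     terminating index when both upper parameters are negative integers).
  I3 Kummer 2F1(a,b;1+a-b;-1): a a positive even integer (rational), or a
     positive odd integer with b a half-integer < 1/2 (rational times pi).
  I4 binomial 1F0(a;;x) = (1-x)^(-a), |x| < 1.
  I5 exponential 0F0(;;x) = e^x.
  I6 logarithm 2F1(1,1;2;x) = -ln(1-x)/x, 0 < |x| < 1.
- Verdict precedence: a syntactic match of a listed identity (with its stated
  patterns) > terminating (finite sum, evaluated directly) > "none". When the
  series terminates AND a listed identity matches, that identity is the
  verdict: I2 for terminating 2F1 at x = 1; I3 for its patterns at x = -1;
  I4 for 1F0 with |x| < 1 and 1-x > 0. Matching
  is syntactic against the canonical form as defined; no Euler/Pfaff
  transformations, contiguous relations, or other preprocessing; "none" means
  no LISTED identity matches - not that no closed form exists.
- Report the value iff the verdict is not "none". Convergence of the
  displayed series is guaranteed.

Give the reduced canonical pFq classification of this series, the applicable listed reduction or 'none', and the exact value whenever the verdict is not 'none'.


This is -\frac{5}{4} * 1F0(\frac{5}{4}; -; -\frac{5}{7}) in reduced canonical form. Verdict: the I4 binomial reduction matches (the 1F0 binomial series: exponent -5/4, x = -\frac{5}{7}). Exact value: \left(-\frac{5}{4}\right) \cdot \left(\frac{12}{7}\right)^{-\frac{5}{4}}.

Key observation: t_0 being -\frac{5}{4}, roots of the ratio polynomials (C = -5/4, x = -5/7) are the negated parameters.
Consecutive-term ratio: r(k) = -\frac{5}{7} * (k+\frac{5}{4}) / [(k+1)] - poly over poly, x = -\frac{5}{7} from leading terms; C = -\frac{5}{4} at k = 0.


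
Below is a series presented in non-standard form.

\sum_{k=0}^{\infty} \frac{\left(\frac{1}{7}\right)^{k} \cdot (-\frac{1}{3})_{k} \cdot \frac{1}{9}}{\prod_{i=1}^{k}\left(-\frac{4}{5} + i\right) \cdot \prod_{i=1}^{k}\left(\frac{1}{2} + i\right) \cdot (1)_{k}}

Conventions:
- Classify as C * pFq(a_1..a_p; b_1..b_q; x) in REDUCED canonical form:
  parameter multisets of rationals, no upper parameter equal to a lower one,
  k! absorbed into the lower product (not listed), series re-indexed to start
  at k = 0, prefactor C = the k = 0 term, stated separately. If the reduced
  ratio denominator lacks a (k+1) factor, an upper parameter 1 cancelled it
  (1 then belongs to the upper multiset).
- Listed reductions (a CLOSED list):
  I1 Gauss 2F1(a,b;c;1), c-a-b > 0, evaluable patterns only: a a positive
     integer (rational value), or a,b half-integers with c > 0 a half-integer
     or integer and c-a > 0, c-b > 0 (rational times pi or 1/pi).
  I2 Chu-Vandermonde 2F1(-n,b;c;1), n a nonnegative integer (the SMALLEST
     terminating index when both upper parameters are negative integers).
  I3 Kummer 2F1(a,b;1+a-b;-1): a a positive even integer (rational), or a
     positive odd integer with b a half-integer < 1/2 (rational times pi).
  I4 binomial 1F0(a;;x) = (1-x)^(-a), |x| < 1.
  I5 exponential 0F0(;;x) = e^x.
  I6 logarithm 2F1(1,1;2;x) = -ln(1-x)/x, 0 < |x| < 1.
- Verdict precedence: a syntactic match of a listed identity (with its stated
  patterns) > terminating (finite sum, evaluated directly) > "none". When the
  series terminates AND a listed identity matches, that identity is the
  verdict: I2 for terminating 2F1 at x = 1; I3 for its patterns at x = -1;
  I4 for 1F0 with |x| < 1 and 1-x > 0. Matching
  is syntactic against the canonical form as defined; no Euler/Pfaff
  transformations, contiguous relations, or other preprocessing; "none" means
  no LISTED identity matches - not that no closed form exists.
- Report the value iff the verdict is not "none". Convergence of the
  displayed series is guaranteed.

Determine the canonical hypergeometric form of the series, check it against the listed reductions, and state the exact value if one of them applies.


With C = \frac{1}{9}: the canonical form is 1F2(-\frac{1}{3}; \frac{1}{5}, \frac{3}{2}; \frac{1}{7}). Verdict: none (x = \frac{1}{7}): each listed identity misses the multisets {-\frac{1}{3}} ; {\frac{1}{5}, \frac{3}{2}}.

Key step: from the first term \frac{1}{9}: the lower running product (prefactor 1/9) is a rising factorial.
Consecutive-term ratio: r(k) = \frac{1}{7} * (k-\frac{1}{3}) / [(k+\frac{1}{5}) (k+\frac{3}{2}) (k+1)] - rational; roots negated = parameters, x = \frac{1}{7}, C = \frac{1}{9}.


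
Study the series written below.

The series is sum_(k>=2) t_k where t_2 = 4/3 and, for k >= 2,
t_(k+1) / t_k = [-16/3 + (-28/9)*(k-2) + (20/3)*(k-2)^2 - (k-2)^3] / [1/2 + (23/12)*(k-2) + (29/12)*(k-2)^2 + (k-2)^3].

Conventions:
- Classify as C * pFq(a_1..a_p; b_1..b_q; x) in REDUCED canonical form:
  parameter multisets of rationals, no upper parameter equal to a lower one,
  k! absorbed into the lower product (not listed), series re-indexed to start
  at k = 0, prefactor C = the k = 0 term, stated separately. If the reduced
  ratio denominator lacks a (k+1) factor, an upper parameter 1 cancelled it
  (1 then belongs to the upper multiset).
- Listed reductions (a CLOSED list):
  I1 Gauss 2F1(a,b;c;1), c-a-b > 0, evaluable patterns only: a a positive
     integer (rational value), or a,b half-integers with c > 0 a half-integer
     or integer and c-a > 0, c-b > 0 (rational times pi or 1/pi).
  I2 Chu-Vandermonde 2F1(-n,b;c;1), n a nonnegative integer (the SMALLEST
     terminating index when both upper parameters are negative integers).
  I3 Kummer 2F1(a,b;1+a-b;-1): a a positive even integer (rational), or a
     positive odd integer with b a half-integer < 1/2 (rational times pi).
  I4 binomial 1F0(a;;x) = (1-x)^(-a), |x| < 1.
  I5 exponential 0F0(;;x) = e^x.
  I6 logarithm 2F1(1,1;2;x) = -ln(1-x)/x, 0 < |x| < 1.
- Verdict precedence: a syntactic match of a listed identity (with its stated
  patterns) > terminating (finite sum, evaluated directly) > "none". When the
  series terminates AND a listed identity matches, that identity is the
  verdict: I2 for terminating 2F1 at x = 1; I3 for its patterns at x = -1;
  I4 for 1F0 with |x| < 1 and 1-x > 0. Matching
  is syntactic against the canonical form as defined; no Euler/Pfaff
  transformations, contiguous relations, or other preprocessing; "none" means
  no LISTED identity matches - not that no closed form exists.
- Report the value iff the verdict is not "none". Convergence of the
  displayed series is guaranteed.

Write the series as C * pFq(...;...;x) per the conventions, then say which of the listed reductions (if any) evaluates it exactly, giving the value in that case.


The series (x = -1) is 2F1: upper {-6, -4/3}, lower {3/4}, prefactor 4/3. Verdict: terminating (-6 upstairs). 7 nonzero terms in all; added directly. Sum: -1997764156/662313267.

Key observation: t_0 = 4/3 here, and roots of the ratio polynomials (prefactor 4/3) are the negated parameters.
Step ratio: r(k) = (-1) * (k-6) (k-4/3) / [(k+3/4) (k+1)] - rational in k, leading ratio (-1); with t_0 = 4/3, classification follows.


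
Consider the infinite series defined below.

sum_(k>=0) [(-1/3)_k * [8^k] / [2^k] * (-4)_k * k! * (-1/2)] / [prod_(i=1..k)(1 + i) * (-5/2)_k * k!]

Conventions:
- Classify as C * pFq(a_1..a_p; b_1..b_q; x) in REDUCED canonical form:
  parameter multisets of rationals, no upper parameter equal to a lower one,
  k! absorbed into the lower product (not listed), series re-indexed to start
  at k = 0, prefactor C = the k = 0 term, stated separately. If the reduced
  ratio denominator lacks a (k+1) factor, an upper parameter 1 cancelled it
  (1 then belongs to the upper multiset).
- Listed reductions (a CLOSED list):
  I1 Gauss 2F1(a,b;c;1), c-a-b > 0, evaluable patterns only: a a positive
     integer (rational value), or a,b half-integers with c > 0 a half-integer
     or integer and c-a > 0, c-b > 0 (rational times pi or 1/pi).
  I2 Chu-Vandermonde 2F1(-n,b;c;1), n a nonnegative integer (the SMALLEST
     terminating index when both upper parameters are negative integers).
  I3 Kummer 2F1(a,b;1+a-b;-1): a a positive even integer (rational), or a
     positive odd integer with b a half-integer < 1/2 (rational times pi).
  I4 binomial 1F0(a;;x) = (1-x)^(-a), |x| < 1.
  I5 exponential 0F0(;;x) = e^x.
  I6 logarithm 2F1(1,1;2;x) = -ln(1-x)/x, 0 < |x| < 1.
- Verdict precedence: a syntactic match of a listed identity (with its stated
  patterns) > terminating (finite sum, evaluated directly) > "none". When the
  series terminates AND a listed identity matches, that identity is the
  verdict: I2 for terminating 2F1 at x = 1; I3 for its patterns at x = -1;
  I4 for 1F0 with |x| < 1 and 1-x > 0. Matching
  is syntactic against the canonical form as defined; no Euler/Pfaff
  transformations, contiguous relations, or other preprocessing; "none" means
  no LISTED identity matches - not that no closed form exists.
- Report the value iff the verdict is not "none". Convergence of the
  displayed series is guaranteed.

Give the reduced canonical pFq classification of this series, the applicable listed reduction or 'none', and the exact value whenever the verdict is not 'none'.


Prefactor -1/2, argument 4: 3F2 with upper {-4, -1/3, 1} over lower {-5/2, 2}. Verdict: terminating. With -4 upstairs the series is a 5-term polynomial sum; evaluated term by term. Exact value: -47791/2430.

Key step: from the first term -1/2: the two k-th powers (C = -1/2, x = 4) combine into one argument.
Consecutive-term ratio: r(k) = 4 * (k-4) (k-1/3) (k+1) / [(k-5/2) (k+2) (k+1)] - rational in k. x = 4; t_0 = -1/2; negate the roots.


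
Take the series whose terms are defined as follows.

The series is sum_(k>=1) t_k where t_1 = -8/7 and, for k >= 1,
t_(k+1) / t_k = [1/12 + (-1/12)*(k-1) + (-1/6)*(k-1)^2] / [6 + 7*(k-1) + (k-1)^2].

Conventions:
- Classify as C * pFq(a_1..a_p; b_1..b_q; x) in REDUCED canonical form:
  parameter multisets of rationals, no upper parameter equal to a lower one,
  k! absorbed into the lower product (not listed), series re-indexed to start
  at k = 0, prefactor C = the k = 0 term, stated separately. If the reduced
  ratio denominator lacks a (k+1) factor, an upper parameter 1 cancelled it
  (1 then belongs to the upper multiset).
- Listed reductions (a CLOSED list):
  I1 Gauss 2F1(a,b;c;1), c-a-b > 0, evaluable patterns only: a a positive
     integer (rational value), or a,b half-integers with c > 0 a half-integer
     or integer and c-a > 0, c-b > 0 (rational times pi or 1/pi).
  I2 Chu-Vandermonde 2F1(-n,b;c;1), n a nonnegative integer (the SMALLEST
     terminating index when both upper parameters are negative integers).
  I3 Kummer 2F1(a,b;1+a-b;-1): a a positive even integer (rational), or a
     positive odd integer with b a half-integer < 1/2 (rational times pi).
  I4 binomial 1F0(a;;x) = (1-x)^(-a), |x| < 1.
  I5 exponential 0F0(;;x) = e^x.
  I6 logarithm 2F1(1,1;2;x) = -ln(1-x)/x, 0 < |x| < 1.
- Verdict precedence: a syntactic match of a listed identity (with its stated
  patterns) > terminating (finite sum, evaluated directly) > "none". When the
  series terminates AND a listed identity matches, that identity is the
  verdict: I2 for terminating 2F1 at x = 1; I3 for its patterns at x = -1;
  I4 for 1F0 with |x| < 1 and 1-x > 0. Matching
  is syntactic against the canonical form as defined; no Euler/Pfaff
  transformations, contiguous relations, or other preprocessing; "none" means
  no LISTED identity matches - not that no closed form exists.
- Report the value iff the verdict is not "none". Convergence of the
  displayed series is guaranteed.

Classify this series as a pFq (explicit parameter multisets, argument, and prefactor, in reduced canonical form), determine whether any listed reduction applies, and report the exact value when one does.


Canonical form: C = -8/7 times 2F1 with upper {-1/2, 1}, lower {6}, x = -1/6. Verdict: none here - no I1-I6 shape fits x = -1/6 with lower {6}.

The tell: t_0 being -8/7, roots of the ratio polynomials (C = -8/7) are the negated parameters.
Consecutive-term ratio: r(k) = (-1/6) * (k-1/2) (k+1) / [(k+6) (k+1)] ; factor over Q: parameters, x = (-1/6), and C = -8/7.


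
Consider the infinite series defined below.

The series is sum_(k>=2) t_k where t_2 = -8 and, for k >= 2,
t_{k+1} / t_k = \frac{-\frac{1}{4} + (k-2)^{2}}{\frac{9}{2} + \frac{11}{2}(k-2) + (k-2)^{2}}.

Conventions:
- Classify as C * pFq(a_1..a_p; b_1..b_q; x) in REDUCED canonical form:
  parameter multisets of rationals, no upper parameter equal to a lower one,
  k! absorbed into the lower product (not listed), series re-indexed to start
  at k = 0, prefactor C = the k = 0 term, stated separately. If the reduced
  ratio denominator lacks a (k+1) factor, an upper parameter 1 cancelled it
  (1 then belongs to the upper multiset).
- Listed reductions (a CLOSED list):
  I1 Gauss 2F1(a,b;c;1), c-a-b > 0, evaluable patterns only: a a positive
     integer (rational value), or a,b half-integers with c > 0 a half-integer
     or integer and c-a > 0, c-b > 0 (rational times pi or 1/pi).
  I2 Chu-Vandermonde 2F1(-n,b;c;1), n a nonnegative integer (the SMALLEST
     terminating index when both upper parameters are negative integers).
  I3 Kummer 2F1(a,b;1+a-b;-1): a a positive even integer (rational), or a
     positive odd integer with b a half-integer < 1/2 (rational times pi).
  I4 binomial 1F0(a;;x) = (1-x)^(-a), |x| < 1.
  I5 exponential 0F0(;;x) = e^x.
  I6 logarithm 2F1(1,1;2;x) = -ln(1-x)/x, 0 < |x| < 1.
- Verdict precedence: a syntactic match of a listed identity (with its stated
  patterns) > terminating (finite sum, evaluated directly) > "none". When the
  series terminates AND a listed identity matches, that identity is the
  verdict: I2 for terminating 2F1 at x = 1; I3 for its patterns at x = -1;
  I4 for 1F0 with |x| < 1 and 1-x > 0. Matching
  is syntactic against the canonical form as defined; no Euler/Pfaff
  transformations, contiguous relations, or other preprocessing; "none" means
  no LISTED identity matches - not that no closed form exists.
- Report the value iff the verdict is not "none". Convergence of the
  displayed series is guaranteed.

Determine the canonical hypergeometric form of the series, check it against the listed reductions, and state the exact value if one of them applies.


At argument 1: a 2F1 with upper {-\frac{1}{2}, \frac{1}{2}}, lower {\frac{9}{2}}, scaled by C = -8. Verdict: the half-integer Gauss pattern (I1) matches (x = 1; upper {-\frac{1}{2}, \frac{1}{2}} half-integers, c = \frac{9}{2} in the evaluable pattern). Exact value: \left(-\frac{1225}{512}\right) \cdot \pi.

The tell: with t_0 = -8, factor the ratio over Q (C = -8): negated roots = parameters.
Term ratio: r(k) = 1 * (k-\frac{1}{2}) (k+\frac{1}{2}) / [(k+\frac{9}{2}) (k+1)] - rational in k. x = 1; t_0 = -8; negate the roots.


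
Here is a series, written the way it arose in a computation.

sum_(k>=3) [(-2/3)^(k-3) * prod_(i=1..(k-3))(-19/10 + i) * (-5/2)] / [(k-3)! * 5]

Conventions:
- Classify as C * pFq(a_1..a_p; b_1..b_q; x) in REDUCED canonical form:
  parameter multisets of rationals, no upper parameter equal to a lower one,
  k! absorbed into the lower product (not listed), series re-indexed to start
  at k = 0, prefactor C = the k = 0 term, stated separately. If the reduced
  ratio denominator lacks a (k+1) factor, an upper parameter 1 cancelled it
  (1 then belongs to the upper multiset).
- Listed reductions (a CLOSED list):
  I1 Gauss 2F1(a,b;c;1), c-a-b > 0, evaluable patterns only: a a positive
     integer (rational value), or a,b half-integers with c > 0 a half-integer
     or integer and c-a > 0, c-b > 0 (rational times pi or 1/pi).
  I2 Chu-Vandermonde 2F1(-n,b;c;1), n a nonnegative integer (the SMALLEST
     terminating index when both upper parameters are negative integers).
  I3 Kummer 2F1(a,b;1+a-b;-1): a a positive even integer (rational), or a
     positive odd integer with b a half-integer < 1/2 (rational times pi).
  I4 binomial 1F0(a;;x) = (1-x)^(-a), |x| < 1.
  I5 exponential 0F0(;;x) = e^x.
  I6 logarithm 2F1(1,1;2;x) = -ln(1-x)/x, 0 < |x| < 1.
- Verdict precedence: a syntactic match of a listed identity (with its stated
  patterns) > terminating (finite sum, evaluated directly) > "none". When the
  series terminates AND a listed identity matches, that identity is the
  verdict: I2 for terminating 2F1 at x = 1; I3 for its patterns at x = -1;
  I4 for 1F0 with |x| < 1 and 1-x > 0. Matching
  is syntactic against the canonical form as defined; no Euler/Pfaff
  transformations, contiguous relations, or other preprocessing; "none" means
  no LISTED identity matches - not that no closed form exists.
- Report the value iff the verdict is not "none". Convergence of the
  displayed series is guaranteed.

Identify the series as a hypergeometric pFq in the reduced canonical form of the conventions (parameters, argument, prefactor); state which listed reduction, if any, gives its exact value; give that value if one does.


Structural cue: x = (-2/3) and the constant factors (C = -1/2, x = -2/3) combine into one prefactor.
Consecutive-term ratio: r(k) = (-2/3) * (k-9/10) / [(k+1)] ; factor over Q: parameters, x = (-2/3), and C = -1/2.

Prefactor -1/2, argument -2/3: 1F0 with upper {-9/10} over lower {-}. Verdict: binomial (I4) applies (the 1F0 binomial series: exponent 9/10, x = -2/3). Its exact value is (-1/2) * (5/3)^(9/10).


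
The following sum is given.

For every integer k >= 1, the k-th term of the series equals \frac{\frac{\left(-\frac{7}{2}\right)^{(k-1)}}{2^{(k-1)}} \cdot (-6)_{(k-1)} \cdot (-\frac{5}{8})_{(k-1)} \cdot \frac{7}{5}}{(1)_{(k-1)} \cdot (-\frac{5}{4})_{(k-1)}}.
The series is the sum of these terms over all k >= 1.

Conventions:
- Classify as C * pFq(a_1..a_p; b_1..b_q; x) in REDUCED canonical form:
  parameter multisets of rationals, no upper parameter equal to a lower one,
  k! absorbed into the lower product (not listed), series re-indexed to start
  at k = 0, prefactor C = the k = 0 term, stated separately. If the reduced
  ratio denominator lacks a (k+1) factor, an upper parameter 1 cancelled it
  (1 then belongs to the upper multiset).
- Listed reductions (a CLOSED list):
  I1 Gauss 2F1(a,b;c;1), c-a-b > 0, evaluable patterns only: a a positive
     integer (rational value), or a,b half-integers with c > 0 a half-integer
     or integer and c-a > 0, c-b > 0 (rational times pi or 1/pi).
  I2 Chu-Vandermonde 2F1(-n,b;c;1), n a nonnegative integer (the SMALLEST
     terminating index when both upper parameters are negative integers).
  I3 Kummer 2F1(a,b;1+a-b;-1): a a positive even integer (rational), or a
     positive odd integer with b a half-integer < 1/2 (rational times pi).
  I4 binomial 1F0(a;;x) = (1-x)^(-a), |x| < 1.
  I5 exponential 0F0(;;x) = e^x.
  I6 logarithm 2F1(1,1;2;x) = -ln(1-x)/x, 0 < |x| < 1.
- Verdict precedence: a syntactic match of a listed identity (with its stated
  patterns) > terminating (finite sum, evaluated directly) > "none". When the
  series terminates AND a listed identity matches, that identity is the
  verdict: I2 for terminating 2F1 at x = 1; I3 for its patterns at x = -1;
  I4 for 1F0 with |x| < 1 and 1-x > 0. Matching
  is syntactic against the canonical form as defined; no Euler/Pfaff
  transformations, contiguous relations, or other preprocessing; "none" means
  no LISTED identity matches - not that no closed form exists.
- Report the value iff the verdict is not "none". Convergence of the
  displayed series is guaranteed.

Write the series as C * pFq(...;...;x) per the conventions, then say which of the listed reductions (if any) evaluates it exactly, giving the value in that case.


Reduced: x = -\frac{7}{4}, 2F1, upper = {-6, -\frac{5}{8}}, lower = {-\frac{5}{4}}, C = \frac{7}{5}. Verdict: terminating (-6 upstairs). 7 nonzero terms in all; added directly. Value: -\frac{1358619661}{1310720}.

Structural cue: with t_0 = \frac{7}{5}, (1)_k (C = 7/5) is k! itself.
Step ratio: r(k) = -\frac{7}{4} * (k-6) (k-\frac{5}{8}) / [(k-\frac{5}{4}) (k+1)] - rational in k. x = -\frac{7}{4}; t_0 = \frac{7}{5}; negate the roots.


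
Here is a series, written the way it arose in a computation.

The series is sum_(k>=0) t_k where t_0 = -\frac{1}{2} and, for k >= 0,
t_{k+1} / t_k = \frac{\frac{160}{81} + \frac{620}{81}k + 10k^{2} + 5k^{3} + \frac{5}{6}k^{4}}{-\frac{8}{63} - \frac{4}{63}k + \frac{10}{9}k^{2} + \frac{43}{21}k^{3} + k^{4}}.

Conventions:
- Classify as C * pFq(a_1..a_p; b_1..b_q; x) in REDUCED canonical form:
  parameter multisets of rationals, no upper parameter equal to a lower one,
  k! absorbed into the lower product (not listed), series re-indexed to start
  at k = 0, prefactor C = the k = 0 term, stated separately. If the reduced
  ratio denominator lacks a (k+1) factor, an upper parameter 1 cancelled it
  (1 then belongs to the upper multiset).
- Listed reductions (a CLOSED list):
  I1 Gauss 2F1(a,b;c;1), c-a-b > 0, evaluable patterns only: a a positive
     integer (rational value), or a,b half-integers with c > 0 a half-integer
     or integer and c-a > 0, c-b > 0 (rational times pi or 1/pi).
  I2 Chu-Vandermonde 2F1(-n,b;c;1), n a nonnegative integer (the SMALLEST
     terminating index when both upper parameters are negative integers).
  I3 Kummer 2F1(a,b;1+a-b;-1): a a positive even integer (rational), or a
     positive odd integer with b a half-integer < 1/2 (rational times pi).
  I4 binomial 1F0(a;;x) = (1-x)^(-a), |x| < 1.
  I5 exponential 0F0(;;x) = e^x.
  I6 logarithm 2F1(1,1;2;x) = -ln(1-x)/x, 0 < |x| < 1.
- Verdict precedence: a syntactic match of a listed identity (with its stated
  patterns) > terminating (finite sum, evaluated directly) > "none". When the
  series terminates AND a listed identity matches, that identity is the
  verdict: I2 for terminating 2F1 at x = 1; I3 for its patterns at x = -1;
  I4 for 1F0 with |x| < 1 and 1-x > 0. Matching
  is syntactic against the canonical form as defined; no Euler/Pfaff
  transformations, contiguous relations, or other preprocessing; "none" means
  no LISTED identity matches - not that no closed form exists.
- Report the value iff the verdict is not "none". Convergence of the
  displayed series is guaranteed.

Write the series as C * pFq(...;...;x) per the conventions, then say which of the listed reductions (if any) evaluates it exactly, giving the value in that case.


Prefactor -\frac{1}{2}, argument \frac{5}{6}: 2F1 with upper {2, \frac{8}{3}} over lower {-\frac{2}{7}}. Verdict: no listed reduction: x = \frac{5}{6} and upper {2, \frac{8}{3}} fail every I1-I6 pattern.

Key step: t_0 being -\frac{1}{2}, roots of the ratio polynomials (C = -1/2, x = 5/6) are the negated parameters.
Ratio: r(k) = \frac{5}{6} * (k+2) (k+\frac{8}{3}) / [(k-\frac{2}{7}) (k+1)] ; factor over Q: parameters, x = \frac{5}{6}, and C = -\frac{1}{2}.


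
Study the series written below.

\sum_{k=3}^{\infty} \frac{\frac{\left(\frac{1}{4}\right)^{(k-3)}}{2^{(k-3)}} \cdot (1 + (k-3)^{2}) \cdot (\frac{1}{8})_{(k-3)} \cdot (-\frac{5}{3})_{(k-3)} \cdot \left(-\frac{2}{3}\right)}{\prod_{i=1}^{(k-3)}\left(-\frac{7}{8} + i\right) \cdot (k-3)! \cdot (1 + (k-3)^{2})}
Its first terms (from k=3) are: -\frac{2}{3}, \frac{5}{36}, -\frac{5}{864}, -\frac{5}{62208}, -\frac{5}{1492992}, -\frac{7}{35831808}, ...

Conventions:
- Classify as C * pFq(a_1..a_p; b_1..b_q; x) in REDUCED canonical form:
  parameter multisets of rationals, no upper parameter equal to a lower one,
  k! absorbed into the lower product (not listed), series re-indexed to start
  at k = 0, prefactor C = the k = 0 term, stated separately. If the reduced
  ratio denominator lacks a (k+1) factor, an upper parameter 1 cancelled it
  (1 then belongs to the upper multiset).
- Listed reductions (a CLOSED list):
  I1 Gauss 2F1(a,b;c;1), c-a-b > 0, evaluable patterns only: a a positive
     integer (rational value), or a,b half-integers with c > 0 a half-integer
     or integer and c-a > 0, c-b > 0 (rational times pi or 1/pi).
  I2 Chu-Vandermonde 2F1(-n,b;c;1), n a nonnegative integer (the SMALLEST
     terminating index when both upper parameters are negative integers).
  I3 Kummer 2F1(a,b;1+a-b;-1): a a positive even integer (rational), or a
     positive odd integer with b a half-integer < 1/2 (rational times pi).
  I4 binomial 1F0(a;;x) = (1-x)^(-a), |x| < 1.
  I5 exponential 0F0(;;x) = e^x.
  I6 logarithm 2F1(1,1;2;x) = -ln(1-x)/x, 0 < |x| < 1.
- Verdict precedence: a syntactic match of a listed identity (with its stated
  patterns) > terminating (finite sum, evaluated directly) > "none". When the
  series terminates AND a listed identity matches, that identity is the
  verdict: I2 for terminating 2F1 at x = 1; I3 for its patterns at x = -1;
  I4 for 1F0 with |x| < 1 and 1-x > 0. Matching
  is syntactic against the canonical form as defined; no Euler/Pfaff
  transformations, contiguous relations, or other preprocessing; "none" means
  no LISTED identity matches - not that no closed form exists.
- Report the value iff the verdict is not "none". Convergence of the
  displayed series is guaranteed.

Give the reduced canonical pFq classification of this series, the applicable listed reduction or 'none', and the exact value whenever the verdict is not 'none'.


At argument \frac{1}{8}: a 1F0 with upper {-\frac{5}{3}}, lower {-}, scaled by C = -\frac{2}{3}. Verdict: the I4 binomial reduction matches (the 1F0 binomial series: exponent 5/3, x = \frac{1}{8}). Hence: \left(-\frac{2}{3}\right) \cdot \left(\frac{7}{8}\right)^{\frac{5}{3}}.

Structural cue: x = \frac{1}{8} and the lower running product (C = -2/3) is a rising factorial.
Ratio: r(k) = \frac{1}{8} * (k-\frac{5}{3}) / [(k+1)] - poly over poly, x = \frac{1}{8} from leading terms; C = -\frac{2}{3} at k = 0.


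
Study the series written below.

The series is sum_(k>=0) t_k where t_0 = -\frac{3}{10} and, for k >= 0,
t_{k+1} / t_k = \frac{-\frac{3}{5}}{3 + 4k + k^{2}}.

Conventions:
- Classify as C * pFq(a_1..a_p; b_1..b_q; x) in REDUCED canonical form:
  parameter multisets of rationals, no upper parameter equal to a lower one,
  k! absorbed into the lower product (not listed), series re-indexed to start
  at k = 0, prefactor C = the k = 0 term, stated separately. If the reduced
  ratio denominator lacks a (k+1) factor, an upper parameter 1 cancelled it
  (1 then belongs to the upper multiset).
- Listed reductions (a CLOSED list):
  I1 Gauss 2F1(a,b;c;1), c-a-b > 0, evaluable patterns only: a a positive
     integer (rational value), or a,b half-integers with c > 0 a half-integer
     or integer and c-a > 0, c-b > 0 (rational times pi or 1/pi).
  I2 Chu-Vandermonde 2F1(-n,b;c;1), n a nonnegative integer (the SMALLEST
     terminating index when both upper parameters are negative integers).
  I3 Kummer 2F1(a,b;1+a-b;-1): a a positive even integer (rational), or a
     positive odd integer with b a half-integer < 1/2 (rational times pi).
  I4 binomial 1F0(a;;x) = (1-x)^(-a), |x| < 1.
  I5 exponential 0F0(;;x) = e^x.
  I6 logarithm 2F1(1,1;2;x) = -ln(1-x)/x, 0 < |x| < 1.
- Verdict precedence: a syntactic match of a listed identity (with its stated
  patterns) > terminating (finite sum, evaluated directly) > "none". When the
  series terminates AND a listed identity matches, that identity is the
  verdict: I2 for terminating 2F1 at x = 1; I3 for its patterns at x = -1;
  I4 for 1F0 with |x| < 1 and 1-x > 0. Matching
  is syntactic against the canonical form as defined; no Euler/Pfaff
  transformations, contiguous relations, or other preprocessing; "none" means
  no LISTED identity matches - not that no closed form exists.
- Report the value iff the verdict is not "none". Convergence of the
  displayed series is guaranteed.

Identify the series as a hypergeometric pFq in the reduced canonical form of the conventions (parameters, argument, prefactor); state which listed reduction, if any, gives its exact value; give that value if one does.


At argument -\frac{3}{5}: a 0F1 with upper {-}, lower {3}, scaled by C = -\frac{3}{10}. Verdict: none (x = -\frac{3}{5}): each listed identity misses the multisets {-} ; {3}.

First insight: from the first term -\frac{3}{10}: roots of the ratio polynomials (C = -3/10, x = -3/5) are the negated parameters.
Adjacent-term ratio: r(k) = -\frac{3}{5} * 1 / [(k+3) (k+1)] - rational in k. x = -\frac{3}{5}; t_0 = -\frac{3}{10}; negate the roots.
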